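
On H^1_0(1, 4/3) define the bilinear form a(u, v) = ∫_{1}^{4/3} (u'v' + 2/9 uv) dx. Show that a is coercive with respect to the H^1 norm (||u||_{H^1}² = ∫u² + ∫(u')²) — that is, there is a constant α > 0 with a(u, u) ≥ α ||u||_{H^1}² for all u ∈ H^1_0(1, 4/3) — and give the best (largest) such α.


α = (2 + 81*π^2)/(9*(1 + 9*π^2))

Coercivity of a(·,·) on H^1_0(1, 4/3) means a(u, u) ≥ α ||u||_{H^1}² for every u ∈ H^1_0.
The interval has length L = 1/3, and Poincaré/coercivity depend only on L. Here a(u, u) = ∫(u')² + (2/9)·∫u².
Here 0 < c = 2/9 < 1. The condition a(u,u) ≥ α||u||_{H^1}² reads (1−α)∫(u')² ≥ (α−c)∫u². Any admissible α is ≤ 1 (rapidly oscillating u have ∫u²/∫(u')² → 0), and α = 1 would force 0 ≥ (1−c)∫u², impossible since c < 1; so 1−α > 0. By the sharp Poincaré inequality on H^1_0 of an interval of length L, ∫(u')² ≥ (π/L)²∫u² with equality for the first sine mode sin(π(x−x₀)/L) (x₀ the left endpoint), so the inequality holds for all u iff (1−α)(π/L)² ≥ α − c, i.e. α ≤ ((π/L)² + c)/((π/L)² + 1) = (1 + c(L/π)²)/(1 + (L/π)²). With (π/L)² = 9*π^2 and c = 2/9, the largest admissible constant is α = ((π/L)² + c)/((π/L)² + 1).
Simplifying, α = (2 + 81*π^2)/(9*(1 + 9*π^2)).


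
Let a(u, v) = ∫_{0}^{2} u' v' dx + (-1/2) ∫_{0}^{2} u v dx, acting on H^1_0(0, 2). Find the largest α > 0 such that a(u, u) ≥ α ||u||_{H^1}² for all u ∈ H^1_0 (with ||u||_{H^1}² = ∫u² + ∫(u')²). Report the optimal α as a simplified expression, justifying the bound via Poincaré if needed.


α = (-2 + π^2)/(4 + π^2)

Coercivity of a(·,·) on H^1_0(0, 2) means a(u, u) ≥ α ||u||_{H^1}² for every u ∈ H^1_0.
The interval has length L = 2, and Poincaré/coercivity depend only on L. Here a(u, u) = ∫(u')² + (-1/2)·∫u².
Here c = -1/2 < 0 with |c| < (π/L)² = π^2/4, so coercivity still holds. The condition a(u,u) ≥ α||u||_{H^1}² reads (1−α)∫(u')² ≥ (α−c)∫u². Any admissible α is ≤ 1 (rapidly oscillating u have ∫u²/∫(u')² → 0), and α = 1 would force 0 ≥ (1−c)∫u², impossible since c < 1; so 1−α > 0. By the sharp Poincaré inequality on H^1_0 of an interval of length L, ∫(u')² ≥ (π/L)²∫u² with equality for the first sine mode sin(π(x−x₀)/L) (x₀ the left endpoint), so the inequality holds for all u iff (1−α)(π/L)² ≥ α − c, i.e. α ≤ ((π/L)² + c)/((π/L)² + 1) = (1 + c(L/π)²)/(1 + (L/π)²). (Direct route, valid since c ≤ 0: Poincaré gives c∫u² ≥ c(L/π)²∫(u')², so a(u,u) ≥ (1 + c(L/π)²)∫(u')², while ||u||_{H^1}² ≤ (1 + (L/π)²)∫(u')²; dividing yields the same α.) With (π/L)² = π^2/4 and c = -1/2, the largest admissible constant is α = ((π/L)² + c)/((π/L)² + 1).
Simplifying, α = (-2 + π^2)/(4 + π^2).


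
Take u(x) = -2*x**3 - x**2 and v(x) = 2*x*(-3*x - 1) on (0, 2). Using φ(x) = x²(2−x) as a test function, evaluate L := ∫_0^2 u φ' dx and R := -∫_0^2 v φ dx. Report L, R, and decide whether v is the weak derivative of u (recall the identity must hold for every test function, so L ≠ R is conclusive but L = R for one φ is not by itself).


LHS = 16, RHS = 16. Yes, v = u' weakly.

u(x) = -2*x**3 - x**2, classical derivative u'(x) = -6*x**2 - 2*x.
φ(x) = x²(2−x), so φ'(x) = x*(4 - 3*x).
Note φ(0) = φ(2) = 0, so the boundary term u·φ vanishes.
LHS = ∫_0^2 u(x) φ'(x) dx = ∫_0^2 (6*x^5 - 5*x^4 - 4*x^3) dx. Term by term:
  ∫_0^2 6*x^5 dx = 64;  ∫_0^2 -5*x^4 dx = -32;  ∫_0^2 -4*x^3 dx = -16.
Sum: 64 − 32 − 16 = 16.
So LHS = 16.
∫_0^2 v(x) φ(x) dx = ∫_0^2 (6*x^5 - 10*x^4 - 4*x^3) dx. Term by term:
  ∫_0^2 6*x^5 dx = 64;  ∫_0^2 -10*x^4 dx = -64;  ∫_0^2 -4*x^3 dx = -16.
Sum: 64 − 64 − 16 = -16.
So RHS = -∫_0^2 v(x) φ(x) dx = 16.
LHS = RHS, so the identity holds for this test φ.
Moreover u is smooth here and v(x) = u'(x) = -6*x**2 - 2*x pointwise, so the identity holds for every test function. Hence v is the weak derivative of u.


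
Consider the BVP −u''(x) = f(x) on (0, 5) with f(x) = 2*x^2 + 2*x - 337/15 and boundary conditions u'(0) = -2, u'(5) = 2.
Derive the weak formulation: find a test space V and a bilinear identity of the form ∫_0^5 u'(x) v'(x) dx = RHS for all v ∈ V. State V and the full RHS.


V = H^1(0, 5) (v unrestricted at boundary; u is determined up to an additive constant); weak form: ∫_0^5 u'v' dx = ∫_0^5 (2*x^2 + 2*x - 337/15) v dx + 2·v(5) + 2·v(0) for all v ∈ V.

Multiply both sides by a test function v and integrate from 0 to 5:
  ∫_0^5 −u''(x) v(x) dx = ∫_0^5 f(x) v(x) dx.
Integrate the LHS by parts once:
  ∫_0^5 −u'' v dx = −[u'(x) v(x)]_0^5 + ∫_0^5 u'(x) v'(x) dx.
Thus ∫_0^5 u'(x) v'(x) dx = ∫_0^5 f(x) v(x) dx + [u'(x) v(x)]_0^5.
Choose V so that boundary terms are either known or forced to vanish.
u has inhomogeneous Neumann u'(0) = -2, u'(5) = 2. [u' v]_0^5 = (2)·v(5) − (-2)·v(0) = 2·v(5) + 2·v(0). Take V = H^1(0, 5); boundary term becomes part of RHS.
Weak formulation: find u (satisfying any essential BC) such that ∫_0^5 u'(x) v'(x) dx = ∫_0^5 f v dx + 2·v(5) + 2·v(0) for all v ∈ V (Neumann data are natural BCs: they enter the RHS as boundary terms).
Substituting f(x) = 2*x^2 + 2*x - 337/15, the right-hand side is ∫_0^5 (2*x^2 + 2*x - 337/15) v dx + 2·v(5) + 2·v(0).
Compatibility check (pure Neumann): taking v ≡ 1 ∈ V gives 0 = ∫_0^5 f dx + (2) − (-2), i.e. ∫_0^5 f dx must equal u'(0) − u'(5) = -4. Indeed ∫_0^5 (2*x^2 + 2*x - 337/15) dx = -4, so the data are compatible. The solution is then unique only up to an additive constant (fix it e.g. by requiring ∫_0^5 u dx = 0).


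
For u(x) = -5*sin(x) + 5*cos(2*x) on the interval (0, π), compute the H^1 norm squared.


||u||_{H^1(0,π)}^2 = 500/3 + 175*π/2

u'(x) = -10*sin(2*x) - 5*cos(x).
Expand u² and (u')² and integrate term by term on (0, π), using: for integers n ≥ 1, ∫_0^π sin²(nx) dx = ∫_0^π cos²(nx) dx = π/2; for n ≠ n', ∫_0^π sin(nx)sin(n'x) dx = ∫_0^π cos(nx)cos(n'x) dx = 0; and by product-to-sum, ∫_0^π sin(nx)cos(n'x) dx = ½∫_0^π [sin((n+n')x) + sin((n−n')x)] dx, which is 0 when n+n' is even and 2n/(n²−n'²) when n+n' is odd (it need not vanish on (0, π)).
  u² squared terms: (-5)²·∫sin(x)² dx = 25·π/2 = 25*π/2;  (5)²·∫cos(2x)² dx = 25·π/2 = 25*π/2.
  u² cross terms: 2·(-5)·(5)·∫sin(x)·cos(2x) dx = -50·(-2/3) = 100/3.
  So ∫_0^π u² dx = 25*π/2 + 25*π/2 + 100/3 = 100/3 + 25*π.
  (u')² squared terms: (-10)²·∫sin(2x)² dx = 100·π/2 = 50*π;  (-5)²·∫cos(x)² dx = 25·π/2 = 25*π/2.
  (u')² cross terms: 2·(-10)·(-5)·∫sin(2x)·cos(x) dx = 100·(4/3) = 400/3.
  So ∫_0^π (u')² dx = 50*π + 25*π/2 + 400/3 = 400/3 + 125*π/2.
||u||_{H^1}^2 = (100/3 + 25*π) + (400/3 + 125*π/2) = 500/3 + 175*π/2.


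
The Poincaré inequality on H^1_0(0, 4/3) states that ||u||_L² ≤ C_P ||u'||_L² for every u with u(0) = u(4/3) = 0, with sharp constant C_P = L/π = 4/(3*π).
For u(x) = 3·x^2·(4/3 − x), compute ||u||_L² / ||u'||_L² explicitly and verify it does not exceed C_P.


||u||_L² / ||u'||_L² = 2*sqrt(14)/21 < C_P = 4/(3*π).

u(x) = 3·x^2·(4/3 − x), so u'(x) = x*(8 - 9*x).
u(x) = 3·x^2·(4/3 − x) vanishes at x = 0 and x = 4/3, so u ∈ H^1_0(0, 4/3). Differentiate via the product rule and integrate the resulting polynomials term by term.
  ∫_0^4/3 u² dx = ∫_0^4/3 (9*x^6 - 24*x^5 + 16*x^4) dx. Term by term:
    ∫_0^4/3 9*x^6 dx = 16384/1701;  ∫_0^4/3 -24*x^5 dx = -16384/729;  ∫_0^4/3 16*x^4 dx = 16384/1215.
  Sum: 16384/1701 − 16384/729 + 16384/1215 = 16384/25515.
  ∫_0^4/3 (u')² dx = ∫_0^4/3 (81*x^4 - 144*x^3 + 64*x^2) dx. Term by term:
    ∫_0^4/3 81*x^4 dx = 1024/15;  ∫_0^4/3 -144*x^3 dx = -1024/9;  ∫_0^4/3 64*x^2 dx = 4096/81.
  Sum: 1024/15 − 1024/9 + 4096/81 = 2048/405.
∫_0^4/3 u² dx = 16384/25515, so ||u||_L² = 128*sqrt(35)/945.
∫_0^4/3 (u')² dx = 2048/405, so ||u'||_L² = 32*sqrt(10)/45.
Ratio ||u||_L² / ||u'||_L² = 2*sqrt(14)/21.
Sharp Poincaré constant on H^1_0(0, 4/3) is C_P = L/π = 4/(3*π), achieved by sin(3*π/4·x).
A polynomial bump cannot attain the sharp Poincaré constant (only the first sine eigenfunction does), so the ratio is strictly less than C_P, consistent with ||u||_L² ≤ C_P ||u'||_L².


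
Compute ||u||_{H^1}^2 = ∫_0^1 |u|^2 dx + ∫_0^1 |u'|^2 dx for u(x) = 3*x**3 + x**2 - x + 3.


||u||_{H^1}^2 = 3481/105

The H^1 norm (squared) on an interval (0, L) is
  ||u||_{H^1}^2 = ∫_0^L u(x)^2 dx + ∫_0^L u'(x)^2 dx.
Compute u'(x) = 9*x**2 + 2*x - 1.
Then u(x)^2 = 9*x**6 + 6*x**5 - 5*x**4 + 16*x**3 + 7*x**2 - 6*x + 9 and u'(x)^2 = 81*x**4 + 36*x**3 - 14*x**2 - 4*x + 1.
Integrate each monomial from 0 to 1 using ∫_0^1 c·x^n dx = c·1^(n+1)/(n+1):
  ∫_0^1 u(x)^2 dx = ∫_0^1 (9*x^6 + 6*x^5 - 5*x^4 + 16*x^3 + 7*x^2 - 6*x + 9) dx. Term by term:
    ∫_0^1 9*x^6 dx = 9/7;  ∫_0^1 6*x^5 dx = 1;  ∫_0^1 -5*x^4 dx = -1;
    ∫_0^1 16*x^3 dx = 4;  ∫_0^1 7*x^2 dx = 7/3;  ∫_0^1 -6*x dx = -3;
    ∫_0^1 9 dx = 9.
  Sum: 9/7 + 1 − 1 + 4 + 7/3 − 3 + 9 = 286/21.
  ∫_0^1 u'(x)^2 dx = ∫_0^1 (81*x^4 + 36*x^3 - 14*x^2 - 4*x + 1) dx. Term by term:
    ∫_0^1 81*x^4 dx = 81/5;  ∫_0^1 36*x^3 dx = 9;  ∫_0^1 -14*x^2 dx = -14/3;
    ∫_0^1 -4*x dx = -2;  ∫_0^1 1 dx = 1.
  Sum: 81/5 + 9 − 14/3 − 2 + 1 = 293/15.
Adding: ||u||_{H^1}^2 = 286/21 + 293/15 = 3481/105.


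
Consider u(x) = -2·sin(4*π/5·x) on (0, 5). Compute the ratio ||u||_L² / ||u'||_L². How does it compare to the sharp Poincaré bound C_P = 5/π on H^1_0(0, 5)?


||u||_L² / ||u'||_L² = 5/(4*π) < C_P = 5/π.

u(x) = -2·sin(4*π/5·x), so u'(x) = -8*π*cos(4*π*x/5)/5.
Writing u(x) = A·sin(kπx/L) with A = -2 and k = 4, use ∫_0^L sin²(kπx/L) dx = L/2 and ∫_0^L cos²(kπx/L) dx = L/2.
u² = 4·sin²(4*π/5·x) and (u')² = 64*π^2/25·cos²(4*π/5·x), and each of sin², cos² integrates to L/2 = 5/2 over (0, 5).
∫_0^5 u² dx = 10, so ||u||_L² = sqrt(10).
∫_0^5 (u')² dx = 32*π^2/5, so ||u'||_L² = 4*sqrt(10)*π/5.
Ratio ||u||_L² / ||u'||_L² = 5/(4*π).
Sharp Poincaré constant on H^1_0(0, 5) is C_P = L/π = 5/π, achieved by sin(π/5·x).
This is the k = 4 harmonic; the ratio L/(kπ) is strictly less than C_P = L/π, consistent with the sharp inequality ||u||_L² ≤ C_P ||u'||_L².


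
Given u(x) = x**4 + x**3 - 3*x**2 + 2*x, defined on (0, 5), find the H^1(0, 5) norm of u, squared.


||u||_{H^1}^2 = 119792315/252

The H^1 norm (squared) on an interval (0, L) is
  ||u||_{H^1}^2 = ∫_0^L u(x)^2 dx + ∫_0^L u'(x)^2 dx.
Compute u'(x) = 4*x**3 + 3*x**2 - 6*x + 2.
Then u(x)^2 = x**8 + 2*x**7 - 5*x**6 - 2*x**5 + 13*x**4 - 12*x**3 + 4*x**2 and u'(x)^2 = 16*x**6 + 24*x**5 - 39*x**4 - 20*x**3 + 48*x**2 - 24*x + 4.
Integrate each monomial from 0 to 5 using ∫_0^5 c·x^n dx = c·5^(n+1)/(n+1):
  ∫_0^5 u(x)^2 dx = ∫_0^5 (x^8 + 2*x^7 - 5*x^6 - 2*x^5 + 13*x^4 - 12*x^3 + 4*x^2) dx. Term by term:
    ∫_0^5 x^8 dx = 1953125/9;  ∫_0^5 2*x^7 dx = 390625/4;  ∫_0^5 -5*x^6 dx = -390625/7;
    ∫_0^5 -2*x^5 dx = -15625/3;  ∫_0^5 13*x^4 dx = 8125;  ∫_0^5 -12*x^3 dx = -1875;
    ∫_0^5 4*x^2 dx = 500/3.
  Sum: 1953125/9 + 390625/4 − 390625/7 − 15625/3 + 8125 − 1875 + 500/3 = 65538875/252.
  ∫_0^5 u'(x)^2 dx = ∫_0^5 (16*x^6 + 24*x^5 - 39*x^4 - 20*x^3 + 48*x^2 - 24*x + 4) dx. Term by term:
    ∫_0^5 16*x^6 dx = 1250000/7;  ∫_0^5 24*x^5 dx = 62500;  ∫_0^5 -39*x^4 dx = -24375;
    ∫_0^5 -20*x^3 dx = -3125;  ∫_0^5 48*x^2 dx = 2000;  ∫_0^5 -24*x dx = -300;
    ∫_0^5 4 dx = 20.
  Sum: 1250000/7 + 62500 − 24375 − 3125 + 2000 − 300 + 20 = 1507040/7.
Adding: ||u||_{H^1}^2 = 65538875/252 + 1507040/7 = 119792315/252.


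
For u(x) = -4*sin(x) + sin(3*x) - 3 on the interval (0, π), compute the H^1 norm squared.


||u||_{H^1(0,π)}^2 = 44 + 30*π

u'(x) = -4*cos(x) + 3*cos(3*x).
Expand u² and (u')² and integrate term by term on (0, π), using: for integers n ≥ 1, ∫_0^π sin²(nx) dx = ∫_0^π cos²(nx) dx = π/2; for n ≠ n', ∫_0^π sin(nx)sin(n'x) dx = ∫_0^π cos(nx)cos(n'x) dx = 0; and by product-to-sum, ∫_0^π sin(nx)cos(n'x) dx = ½∫_0^π [sin((n+n')x) + sin((n−n')x)] dx, which is 0 when n+n' is even and 2n/(n²−n'²) when n+n' is odd (it need not vanish on (0, π)). For the constant mode: ∫_0^π 1 dx = π, ∫_0^π cos(nx) dx = 0, ∫_0^π sin(nx) dx = (1−(−1)^n)/n.
  u² squared terms: (-3)²·∫1 dx = 9·π = 9*π;  (-4)²·∫sin(x)² dx = 16·π/2 = 8*π;  (1)²·∫sin(3x)² dx = 1·π/2 = π/2.
  u² cross terms: 2·(-3)·(-4)·∫1·sin(x) dx = 24·(2) = 48;  2·(-3)·(1)·∫1·sin(3x) dx = -6·(2/3) = -4;  2·(-4)·(1)·∫sin(x)·sin(3x) dx = -8·(0) = 0.
  So ∫_0^π u² dx = 9*π + 8*π + π/2 + 48 − 4 + 0 = 44 + 35*π/2.
  (u')² squared terms: (-4)²·∫cos(x)² dx = 16·π/2 = 8*π;  (3)²·∫cos(3x)² dx = 9·π/2 = 9*π/2.
  (u')² cross terms: 2·(-4)·(3)·∫cos(x)·cos(3x) dx = -24·(0) = 0.
  So ∫_0^π (u')² dx = 8*π + 9*π/2 + 0 = 25*π/2.
||u||_{H^1}^2 = (44 + 35*π/2) + (25*π/2) = 44 + 30*π.


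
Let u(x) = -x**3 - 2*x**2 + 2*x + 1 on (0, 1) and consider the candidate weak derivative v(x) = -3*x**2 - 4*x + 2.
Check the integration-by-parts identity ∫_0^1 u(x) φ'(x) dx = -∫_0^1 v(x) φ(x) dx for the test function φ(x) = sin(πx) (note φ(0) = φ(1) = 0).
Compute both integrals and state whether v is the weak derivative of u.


LHS = -12/π^3 + 3/π, RHS = -12/π^3 + 3/π. Yes, v = u' weakly.

u(x) = -x**3 - 2*x**2 + 2*x + 1, classical derivative u'(x) = -3*x**2 - 4*x + 2.
φ(x) = sin(πx), so φ'(x) = π*cos(π*x).
Note φ(0) = φ(1) = 0, so the boundary term u·φ vanishes.
LHS = ∫_0^1 u(x) φ'(x) dx = ∫_0^1 (-π*x^3*cos(π*x) - 2*π*x^2*cos(π*x) + 2*π*x*cos(π*x) + π*cos(π*x)) dx. Term by term:
  ∫_0^1 π*cos(π*x) dx = 0;  ∫_0^1 -π*x^3*cos(π*x) dx = -12/π^3 + 3/π;  ∫_0^1 -2*π*x^2*cos(π*x) dx = 4/π;
  ∫_0^1 2*π*x*cos(π*x) dx = -4/π.
Sum: 0 + -12/π^3 + 3/π + 4/π − 4/π = -12/π^3 + 3/π.
So LHS = -12/π^3 + 3/π.
∫_0^1 v(x) φ(x) dx = ∫_0^1 (-3*x^2*sin(π*x) - 4*x*sin(π*x) + 2*sin(π*x)) dx. Term by term:
  ∫_0^1 2*sin(π*x) dx = 4/π;  ∫_0^1 -4*x*sin(π*x) dx = -4/π;  ∫_0^1 -3*x^2*sin(π*x) dx = -3/π + 12/π^3.
Sum: 4/π − 4/π + -3/π + 12/π^3 = -3/π + 12/π^3.
So RHS = -∫_0^1 v(x) φ(x) dx = -12/π^3 + 3/π.
LHS = RHS, so the identity holds for this test φ.
Moreover u is smooth here and v(x) = u'(x) = -3*x**2 - 4*x + 2 pointwise, so the identity holds for every test function. Hence v is the weak derivative of u.


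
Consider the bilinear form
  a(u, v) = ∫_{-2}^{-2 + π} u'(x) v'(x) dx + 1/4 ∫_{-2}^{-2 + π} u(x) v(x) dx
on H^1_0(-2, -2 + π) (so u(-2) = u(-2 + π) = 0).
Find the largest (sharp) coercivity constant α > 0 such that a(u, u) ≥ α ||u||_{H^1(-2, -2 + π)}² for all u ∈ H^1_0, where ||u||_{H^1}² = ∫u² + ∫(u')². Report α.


α = 5/8

Coercivity of a(·,·) on H^1_0(-2, -2 + π) means a(u, u) ≥ α ||u||_{H^1}² for every u ∈ H^1_0.
The interval has length L = π, and Poincaré/coercivity depend only on L. Here a(u, u) = ∫(u')² + (1/4)·∫u².
Here 0 < c = 1/4 < 1. The condition a(u,u) ≥ α||u||_{H^1}² reads (1−α)∫(u')² ≥ (α−c)∫u². Any admissible α is ≤ 1 (rapidly oscillating u have ∫u²/∫(u')² → 0), and α = 1 would force 0 ≥ (1−c)∫u², impossible since c < 1; so 1−α > 0. By the sharp Poincaré inequality on H^1_0 of an interval of length L, ∫(u')² ≥ (π/L)²∫u² with equality for the first sine mode sin(π(x−x₀)/L) (x₀ the left endpoint), so the inequality holds for all u iff (1−α)(π/L)² ≥ α − c, i.e. α ≤ ((π/L)² + c)/((π/L)² + 1) = (1 + c(L/π)²)/(1 + (L/π)²). With (π/L)² = 1 and c = 1/4, the largest admissible constant is α = ((π/L)² + c)/((π/L)² + 1).
Simplifying, α = 5/8.


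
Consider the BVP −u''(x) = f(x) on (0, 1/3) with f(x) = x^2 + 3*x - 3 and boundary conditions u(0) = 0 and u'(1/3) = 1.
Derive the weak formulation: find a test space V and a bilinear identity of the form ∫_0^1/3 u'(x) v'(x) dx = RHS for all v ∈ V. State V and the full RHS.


V = {v ∈ H^1(0, 1/3) : v(0) = 0} (test functions vanish at x = 0 where u is specified); weak form: ∫_0^1/3 u'v' dx = ∫_0^1/3 (x^2 + 3*x - 3) v dx + v(1/3) for all v ∈ V.

Multiply both sides by a test function v and integrate from 0 to 1/3:
  ∫_0^1/3 −u''(x) v(x) dx = ∫_0^1/3 f(x) v(x) dx.
Integrate the LHS by parts once:
  ∫_0^1/3 −u'' v dx = −[u'(x) v(x)]_0^1/3 + ∫_0^1/3 u'(x) v'(x) dx.
Thus ∫_0^1/3 u'(x) v'(x) dx = ∫_0^1/3 f(x) v(x) dx + [u'(x) v(x)]_0^1/3.
Choose V so that boundary terms are either known or forced to vanish.
Mixed BC: u(0) = 0 (Dirichlet) and u'(1/3) = 1 (Neumann). Define V = {v ∈ H^1(0, 1/3) : v(0) = 0}. Then [u' v]_0^1/3 = u'(1/3)·v(1/3) − u'(0)·0 = v(1/3).
Weak formulation: find u (satisfying any essential BC) such that ∫_0^1/3 u'(x) v'(x) dx = ∫_0^1/3 f v dx + v(1/3) for all v ∈ V (Dirichlet at 0 absorbed into V; Neumann datum at x = 1/3 contributes the boundary term).
Substituting f(x) = x^2 + 3*x - 3, the right-hand side is ∫_0^1/3 (x^2 + 3*x - 3) v dx + v(1/3).


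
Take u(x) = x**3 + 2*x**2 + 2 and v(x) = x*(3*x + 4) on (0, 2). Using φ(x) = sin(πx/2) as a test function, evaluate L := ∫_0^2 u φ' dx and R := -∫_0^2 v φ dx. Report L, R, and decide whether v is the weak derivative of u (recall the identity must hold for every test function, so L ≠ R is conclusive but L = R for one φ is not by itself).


LHS = -40/π + 96/π^3, RHS = -40/π + 96/π^3. Yes, v = u' weakly.

u(x) = x**3 + 2*x**2 + 2, classical derivative u'(x) = 3*x**2 + 4*x.
φ(x) = sin(πx/2), so φ'(x) = π*cos(π*x/2)/2.
Note φ(0) = φ(2) = 0, so the boundary term u·φ vanishes.
LHS = ∫_0^2 u(x) φ'(x) dx = ∫_0^2 (π*x^3*cos(π*x/2)/2 + π*x^2*cos(π*x/2) + π*cos(π*x/2)) dx. Term by term:
  ∫_0^2 π*cos(π*x/2) dx = 0;  ∫_0^2 π*x^2*cos(π*x/2) dx = -16/π;  ∫_0^2 π*x^3*cos(π*x/2)/2 dx = -24/π + 96/π^3.
Sum: 0 − 16/π + -24/π + 96/π^3 = -40/π + 96/π^3.
So LHS = -40/π + 96/π^3.
∫_0^2 v(x) φ(x) dx = ∫_0^2 (3*x^2*sin(π*x/2) + 4*x*sin(π*x/2)) dx. Term by term:
  ∫_0^2 3*x^2*sin(π*x/2) dx = -96/π^3 + 24/π;  ∫_0^2 4*x*sin(π*x/2) dx = 16/π.
Sum: -96/π^3 + 24/π + 16/π = -96/π^3 + 40/π.
So RHS = -∫_0^2 v(x) φ(x) dx = -40/π + 96/π^3.
LHS = RHS, so the identity holds for this test φ.
Moreover u is smooth here and v(x) = u'(x) = 3*x**2 + 4*x pointwise, so the identity holds for every test function. Hence v is the weak derivative of u.


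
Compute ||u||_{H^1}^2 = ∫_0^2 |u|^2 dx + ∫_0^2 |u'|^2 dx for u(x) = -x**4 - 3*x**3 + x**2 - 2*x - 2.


||u||_{H^1}^2 = 634912/315

The H^1 norm (squared) on an interval (0, L) is
  ||u||_{H^1}^2 = ∫_0^L u(x)^2 dx + ∫_0^L u'(x)^2 dx.
Compute u'(x) = -4*x**3 - 9*x**2 + 2*x - 2.
Then u(x)^2 = x**8 + 6*x**7 + 7*x**6 - 2*x**5 + 17*x**4 + 8*x**3 + 8*x + 4 and u'(x)^2 = 16*x**6 + 72*x**5 + 65*x**4 - 20*x**3 + 40*x**2 - 8*x + 4.
Integrate each monomial from 0 to 2 using ∫_0^2 c·x^n dx = c·2^(n+1)/(n+1):
  ∫_0^2 u(x)^2 dx = ∫_0^2 (x^8 + 6*x^7 + 7*x^6 - 2*x^5 + 17*x^4 + 8*x^3 + 8*x + 4) dx. Term by term:
    ∫_0^2 x^8 dx = 512/9;  ∫_0^2 6*x^7 dx = 192;  ∫_0^2 7*x^6 dx = 128;
    ∫_0^2 -2*x^5 dx = -64/3;  ∫_0^2 17*x^4 dx = 544/5;  ∫_0^2 8*x^3 dx = 32;
    ∫_0^2 8*x dx = 16;  ∫_0^2 4 dx = 8.
  Sum: 512/9 + 192 + 128 − 64/3 + 544/5 + 32 + 16 + 8 = 23416/45.
  ∫_0^2 u'(x)^2 dx = ∫_0^2 (16*x^6 + 72*x^5 + 65*x^4 - 20*x^3 + 40*x^2 - 8*x + 4) dx. Term by term:
    ∫_0^2 16*x^6 dx = 2048/7;  ∫_0^2 72*x^5 dx = 768;  ∫_0^2 65*x^4 dx = 416;
    ∫_0^2 -20*x^3 dx = -80;  ∫_0^2 40*x^2 dx = 320/3;  ∫_0^2 -8*x dx = -16;
    ∫_0^2 4 dx = 8.
  Sum: 2048/7 + 768 + 416 − 80 + 320/3 − 16 + 8 = 31400/21.
Adding: ||u||_{H^1}^2 = 23416/45 + 31400/21 = 634912/315.


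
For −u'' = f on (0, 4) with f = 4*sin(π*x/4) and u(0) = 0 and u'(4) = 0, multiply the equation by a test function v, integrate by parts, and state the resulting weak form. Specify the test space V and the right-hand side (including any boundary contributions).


V = {v ∈ H^1(0, 4) : v(0) = 0} (test functions vanish at x = 0 where u is specified); weak form: ∫_0^4 u'v' dx = ∫_0^4 (4*sin(π*x/4)) v dx for all v ∈ V.

Multiply both sides by a test function v and integrate from 0 to 4:
  ∫_0^4 −u''(x) v(x) dx = ∫_0^4 f(x) v(x) dx.
Integrate the LHS by parts once:
  ∫_0^4 −u'' v dx = −[u'(x) v(x)]_0^4 + ∫_0^4 u'(x) v'(x) dx.
Thus ∫_0^4 u'(x) v'(x) dx = ∫_0^4 f(x) v(x) dx + [u'(x) v(x)]_0^4.
Choose V so that boundary terms are either known or forced to vanish.
Mixed BC: u(0) = 0 (Dirichlet) and u'(4) = 0 (Neumann). Define V = {v ∈ H^1(0, 4) : v(0) = 0}. Then [u' v]_0^4 = u'(4)·v(4) − u'(0)·0 = 0.
Weak formulation: find u (satisfying any essential BC) such that ∫_0^4 u'(x) v'(x) dx = ∫_0^4 f v dx for all v ∈ V (Dirichlet at 0 absorbed into V; the Neumann datum at x = 4 is zero, so no boundary term remains).
Substituting f(x) = 4*sin(π*x/4), the right-hand side is ∫_0^4 (4*sin(π*x/4)) v dx.


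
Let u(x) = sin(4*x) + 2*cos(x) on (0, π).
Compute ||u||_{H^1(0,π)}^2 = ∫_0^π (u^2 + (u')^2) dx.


||u||_{H^1(0,π)}^2 = 64/15 + 25*π/2

u'(x) = -2*sin(x) + 4*cos(4*x).
Expand u² and (u')² and integrate term by term on (0, π), using: for integers n ≥ 1, ∫_0^π sin²(nx) dx = ∫_0^π cos²(nx) dx = π/2; for n ≠ n', ∫_0^π sin(nx)sin(n'x) dx = ∫_0^π cos(nx)cos(n'x) dx = 0; and by product-to-sum, ∫_0^π sin(nx)cos(n'x) dx = ½∫_0^π [sin((n+n')x) + sin((n−n')x)] dx, which is 0 when n+n' is even and 2n/(n²−n'²) when n+n' is odd (it need not vanish on (0, π)).
  u² squared terms: (2)²·∫cos(x)² dx = 4·π/2 = 2*π;  (1)²·∫sin(4x)² dx = 1·π/2 = π/2.
  u² cross terms: 2·(2)·(1)·∫cos(x)·sin(4x) dx = 4·(8/15) = 32/15.
  So ∫_0^π u² dx = 2*π + π/2 + 32/15 = 32/15 + 5*π/2.
  (u')² squared terms: (-2)²·∫sin(x)² dx = 4·π/2 = 2*π;  (4)²·∫cos(4x)² dx = 16·π/2 = 8*π.
  (u')² cross terms: 2·(-2)·(4)·∫sin(x)·cos(4x) dx = -16·(-2/15) = 32/15.
  So ∫_0^π (u')² dx = 2*π + 8*π + 32/15 = 32/15 + 10*π.
||u||_{H^1}^2 = (32/15 + 5*π/2) + (32/15 + 10*π) = 64/15 + 25*π/2.


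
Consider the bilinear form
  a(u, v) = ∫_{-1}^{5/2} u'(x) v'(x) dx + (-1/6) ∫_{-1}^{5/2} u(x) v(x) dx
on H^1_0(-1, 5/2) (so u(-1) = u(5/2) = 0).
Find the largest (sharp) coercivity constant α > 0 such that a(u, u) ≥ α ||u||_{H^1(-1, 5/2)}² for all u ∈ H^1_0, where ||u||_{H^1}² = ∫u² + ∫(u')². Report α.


α = (-49 + 24*π^2)/(6*(4*π^2 + 49))

Coercivity of a(·,·) on H^1_0(-1, 5/2) means a(u, u) ≥ α ||u||_{H^1}² for every u ∈ H^1_0.
The interval has length L = 7/2, and Poincaré/coercivity depend only on L. Here a(u, u) = ∫(u')² + (-1/6)·∫u².
Here c = -1/6 < 0 with |c| < (π/L)² = 4*π^2/49, so coercivity still holds. The condition a(u,u) ≥ α||u||_{H^1}² reads (1−α)∫(u')² ≥ (α−c)∫u². Any admissible α is ≤ 1 (rapidly oscillating u have ∫u²/∫(u')² → 0), and α = 1 would force 0 ≥ (1−c)∫u², impossible since c < 1; so 1−α > 0. By the sharp Poincaré inequality on H^1_0 of an interval of length L, ∫(u')² ≥ (π/L)²∫u² with equality for the first sine mode sin(π(x−x₀)/L) (x₀ the left endpoint), so the inequality holds for all u iff (1−α)(π/L)² ≥ α − c, i.e. α ≤ ((π/L)² + c)/((π/L)² + 1) = (1 + c(L/π)²)/(1 + (L/π)²). (Direct route, valid since c ≤ 0: Poincaré gives c∫u² ≥ c(L/π)²∫(u')², so a(u,u) ≥ (1 + c(L/π)²)∫(u')², while ||u||_{H^1}² ≤ (1 + (L/π)²)∫(u')²; dividing yields the same α.) With (π/L)² = 4*π^2/49 and c = -1/6, the largest admissible constant is α = ((π/L)² + c)/((π/L)² + 1).
Simplifying, α = (-49 + 24*π^2)/(6*(4*π^2 + 49)).


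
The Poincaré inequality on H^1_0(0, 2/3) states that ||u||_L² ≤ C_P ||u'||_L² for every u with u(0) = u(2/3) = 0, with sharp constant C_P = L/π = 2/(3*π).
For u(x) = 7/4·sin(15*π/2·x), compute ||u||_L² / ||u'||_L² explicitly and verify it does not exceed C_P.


||u||_L² / ||u'||_L² = 2/(15*π) < C_P = 2/(3*π).

u(x) = 7/4·sin(15*π/2·x), so u'(x) = 105*π*cos(15*π*x/2)/8.
Writing u(x) = A·sin(kπx/L) with A = 7/4 and k = 5, use ∫_0^L sin²(kπx/L) dx = L/2 and ∫_0^L cos²(kπx/L) dx = L/2.
u² = 49/16·sin²(15*π/2·x) and (u')² = 11025*π^2/64·cos²(15*π/2·x), and each of sin², cos² integrates to L/2 = 1/3 over (0, 2/3).
∫_0^2/3 u² dx = 49/48, so ||u||_L² = 7*sqrt(3)/12.
∫_0^2/3 (u')² dx = 3675*π^2/64, so ||u'||_L² = 35*sqrt(3)*π/8.
Ratio ||u||_L² / ||u'||_L² = 2/(15*π).
Sharp Poincaré constant on H^1_0(0, 2/3) is C_P = L/π = 2/(3*π), achieved by sin(3*π/2·x).
This is the k = 5 harmonic; the ratio L/(kπ) is strictly less than C_P = L/π, consistent with the sharp inequality ||u||_L² ≤ C_P ||u'||_L².


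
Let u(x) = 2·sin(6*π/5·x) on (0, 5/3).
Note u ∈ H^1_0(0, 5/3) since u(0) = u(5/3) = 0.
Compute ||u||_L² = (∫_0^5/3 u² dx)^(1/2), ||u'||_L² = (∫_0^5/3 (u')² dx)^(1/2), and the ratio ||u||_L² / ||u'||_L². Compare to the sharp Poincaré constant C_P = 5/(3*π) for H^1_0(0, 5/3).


||u||_L² / ||u'||_L² = 5/(6*π) < C_P = 5/(3*π).

u(x) = 2·sin(6*π/5·x), so u'(x) = 12*π*cos(6*π*x/5)/5.
Writing u(x) = A·sin(kπx/L) with A = 2 and k = 2, use ∫_0^L sin²(kπx/L) dx = L/2 and ∫_0^L cos²(kπx/L) dx = L/2.
u² = 4·sin²(6*π/5·x) and (u')² = 144*π^2/25·cos²(6*π/5·x), and each of sin², cos² integrates to L/2 = 5/6 over (0, 5/3).
∫_0^5/3 u² dx = 10/3, so ||u||_L² = sqrt(30)/3.
∫_0^5/3 (u')² dx = 24*π^2/5, so ||u'||_L² = 2*sqrt(30)*π/5.
Ratio ||u||_L² / ||u'||_L² = 5/(6*π).
Sharp Poincaré constant on H^1_0(0, 5/3) is C_P = L/π = 5/(3*π), achieved by sin(3*π/5·x).
This is the k = 2 harmonic; the ratio L/(kπ) is strictly less than C_P = L/π, consistent with the sharp inequality ||u||_L² ≤ C_P ||u'||_L².


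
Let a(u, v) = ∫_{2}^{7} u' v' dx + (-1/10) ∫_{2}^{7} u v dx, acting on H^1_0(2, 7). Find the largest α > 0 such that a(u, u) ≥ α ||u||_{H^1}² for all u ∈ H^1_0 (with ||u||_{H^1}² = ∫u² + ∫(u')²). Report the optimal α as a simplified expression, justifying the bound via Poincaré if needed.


α = (-5/2 + π^2)/(π^2 + 25)

Coercivity of a(·,·) on H^1_0(2, 7) means a(u, u) ≥ α ||u||_{H^1}² for every u ∈ H^1_0.
The interval has length L = 5, and Poincaré/coercivity depend only on L. Here a(u, u) = ∫(u')² + (-1/10)·∫u².
Here c = -1/10 < 0 with |c| < (π/L)² = π^2/25, so coercivity still holds. The condition a(u,u) ≥ α||u||_{H^1}² reads (1−α)∫(u')² ≥ (α−c)∫u². Any admissible α is ≤ 1 (rapidly oscillating u have ∫u²/∫(u')² → 0), and α = 1 would force 0 ≥ (1−c)∫u², impossible since c < 1; so 1−α > 0. By the sharp Poincaré inequality on H^1_0 of an interval of length L, ∫(u')² ≥ (π/L)²∫u² with equality for the first sine mode sin(π(x−x₀)/L) (x₀ the left endpoint), so the inequality holds for all u iff (1−α)(π/L)² ≥ α − c, i.e. α ≤ ((π/L)² + c)/((π/L)² + 1) = (1 + c(L/π)²)/(1 + (L/π)²). (Direct route, valid since c ≤ 0: Poincaré gives c∫u² ≥ c(L/π)²∫(u')², so a(u,u) ≥ (1 + c(L/π)²)∫(u')², while ||u||_{H^1}² ≤ (1 + (L/π)²)∫(u')²; dividing yields the same α.) With (π/L)² = π^2/25 and c = -1/10, the largest admissible constant is α = ((π/L)² + c)/((π/L)² + 1).
Simplifying, α = (-5/2 + π^2)/(π^2 + 25).


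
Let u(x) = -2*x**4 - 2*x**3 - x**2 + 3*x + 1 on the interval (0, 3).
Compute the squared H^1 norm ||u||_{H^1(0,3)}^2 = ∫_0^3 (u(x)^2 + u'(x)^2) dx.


||u||_{H^1}^2 = 3511281/70

The H^1 norm (squared) on an interval (0, L) is
  ||u||_{H^1}^2 = ∫_0^L u(x)^2 dx + ∫_0^L u'(x)^2 dx.
Compute u'(x) = -8*x**3 - 6*x**2 - 2*x + 3.
Then u(x)^2 = 4*x**8 + 8*x**7 + 8*x**6 - 8*x**5 - 15*x**4 - 10*x**3 + 7*x**2 + 6*x + 1 and u'(x)^2 = 64*x**6 + 96*x**5 + 68*x**4 - 24*x**3 - 32*x**2 - 12*x + 9.
Integrate each monomial from 0 to 3 using ∫_0^3 c·x^n dx = c·3^(n+1)/(n+1):
  ∫_0^3 u(x)^2 dx = ∫_0^3 (4*x^8 + 8*x^7 + 8*x^6 - 8*x^5 - 15*x^4 - 10*x^3 + 7*x^2 + 6*x + 1) dx. Term by term:
    ∫_0^3 4*x^8 dx = 8748;  ∫_0^3 8*x^7 dx = 6561;  ∫_0^3 8*x^6 dx = 17496/7;
    ∫_0^3 -8*x^5 dx = -972;  ∫_0^3 -15*x^4 dx = -729;  ∫_0^3 -10*x^3 dx = -405/2;
    ∫_0^3 7*x^2 dx = 63;  ∫_0^3 6*x dx = 27;  ∫_0^3 1 dx = 3.
  Sum: 8748 + 6561 + 17496/7 − 972 − 729 − 405/2 + 63 + 27 + 3 = 223971/14.
  ∫_0^3 u'(x)^2 dx = ∫_0^3 (64*x^6 + 96*x^5 + 68*x^4 - 24*x^3 - 32*x^2 - 12*x + 9) dx. Term by term:
    ∫_0^3 64*x^6 dx = 139968/7;  ∫_0^3 96*x^5 dx = 11664;  ∫_0^3 68*x^4 dx = 16524/5;
    ∫_0^3 -24*x^3 dx = -486;  ∫_0^3 -32*x^2 dx = -288;  ∫_0^3 -12*x dx = -54;
    ∫_0^3 9 dx = 27.
  Sum: 139968/7 + 11664 + 16524/5 − 486 − 288 − 54 + 27 = 1195713/35.
Adding: ||u||_{H^1}^2 = 223971/14 + 1195713/35 = 3511281/70.


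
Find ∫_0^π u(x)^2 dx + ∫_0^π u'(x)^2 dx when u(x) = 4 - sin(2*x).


||u||_{H^1(0,π)}^2 = 37*π/2

u'(x) = -2*cos(2*x).
Expand u² and (u')² and integrate term by term on (0, π), using: for integers n ≥ 1, ∫_0^π sin²(nx) dx = ∫_0^π cos²(nx) dx = π/2; for n ≠ n', ∫_0^π sin(nx)sin(n'x) dx = ∫_0^π cos(nx)cos(n'x) dx = 0; and by product-to-sum, ∫_0^π sin(nx)cos(n'x) dx = ½∫_0^π [sin((n+n')x) + sin((n−n')x)] dx, which is 0 when n+n' is even and 2n/(n²−n'²) when n+n' is odd (it need not vanish on (0, π)). For the constant mode: ∫_0^π 1 dx = π, ∫_0^π cos(nx) dx = 0, ∫_0^π sin(nx) dx = (1−(−1)^n)/n.
  u² squared terms: (4)²·∫1 dx = 16·π = 16*π;  (-1)²·∫sin(2x)² dx = 1·π/2 = π/2.
  u² cross terms: 2·(4)·(-1)·∫1·sin(2x) dx = -8·(0) = 0.
  So ∫_0^π u² dx = 16*π + π/2 + 0 = 33*π/2.
  (u')² squared terms: (-2)²·∫cos(2x)² dx = 4·π/2 = 2*π.
  So ∫_0^π (u')² dx = 2*π.
||u||_{H^1}^2 = (33*π/2) + (2*π) = 37*π/2.


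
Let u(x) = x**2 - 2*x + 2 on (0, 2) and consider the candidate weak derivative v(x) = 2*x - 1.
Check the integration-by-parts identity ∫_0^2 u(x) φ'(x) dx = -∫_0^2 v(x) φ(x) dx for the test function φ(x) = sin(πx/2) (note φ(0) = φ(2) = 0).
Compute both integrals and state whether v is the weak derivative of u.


LHS = 0, RHS = -4/π. No, v is not the weak derivative of u.

u(x) = x**2 - 2*x + 2, classical derivative u'(x) = 2*x - 2.
φ(x) = sin(πx/2), so φ'(x) = π*cos(π*x/2)/2.
Note φ(0) = φ(2) = 0, so the boundary term u·φ vanishes.
LHS = ∫_0^2 u(x) φ'(x) dx = ∫_0^2 (π*x^2*cos(π*x/2)/2 - π*x*cos(π*x/2) + π*cos(π*x/2)) dx. Term by term:
  ∫_0^2 π*cos(π*x/2) dx = 0;  ∫_0^2 π*x^2*cos(π*x/2)/2 dx = -8/π;  ∫_0^2 -π*x*cos(π*x/2) dx = 8/π.
Sum: 0 − 8/π + 8/π = 0.
So LHS = 0.
∫_0^2 v(x) φ(x) dx = ∫_0^2 (2*x*sin(π*x/2) - sin(π*x/2)) dx. Term by term:
  ∫_0^2 -sin(π*x/2) dx = -4/π;  ∫_0^2 2*x*sin(π*x/2) dx = 8/π.
Sum: -4/π + 8/π = 4/π.
So RHS = -∫_0^2 v(x) φ(x) dx = -4/π.
LHS − RHS = 4/π ≠ 0, so the identity fails.
(For a valid weak derivative the identity must hold for EVERY test function, in particular this one. The failure shows v is NOT the weak derivative of u.)
Correct weak derivative would be u'(x) = 2*x - 2.


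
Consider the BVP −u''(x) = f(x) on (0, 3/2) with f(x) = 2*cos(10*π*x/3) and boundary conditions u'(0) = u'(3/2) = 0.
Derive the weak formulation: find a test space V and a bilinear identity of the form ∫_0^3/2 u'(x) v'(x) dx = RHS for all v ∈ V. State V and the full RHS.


V = H^1(0, 3/2) (no boundary constraint on v; u is determined up to an additive constant); weak form: ∫_0^3/2 u'v' dx = ∫_0^3/2 (2*cos(10*π*x/3)) v dx for all v ∈ V.

Multiply both sides by a test function v and integrate from 0 to 3/2:
  ∫_0^3/2 −u''(x) v(x) dx = ∫_0^3/2 f(x) v(x) dx.
Integrate the LHS by parts once:
  ∫_0^3/2 −u'' v dx = −[u'(x) v(x)]_0^3/2 + ∫_0^3/2 u'(x) v'(x) dx.
Thus ∫_0^3/2 u'(x) v'(x) dx = ∫_0^3/2 f(x) v(x) dx + [u'(x) v(x)]_0^3/2.
Choose V so that boundary terms are either known or forced to vanish.
u has homogeneous Neumann: u'(0) = u'(3/2) = 0. So [u' v]_0^3/2 = 0·v(3/2) − 0·v(0) = 0 for any v; take V = H^1(0, 3/2).
Weak formulation: find u (satisfying any essential BC) such that ∫_0^3/2 u'(x) v'(x) dx = ∫_0^3/2 f v dx for all v ∈ V (homogeneous Neumann, so boundary terms vanish).
Substituting f(x) = 2*cos(10*π*x/3), the right-hand side is ∫_0^3/2 (2*cos(10*π*x/3)) v dx.
Compatibility check (pure Neumann): taking v ≡ 1 ∈ V gives 0 = ∫_0^3/2 f dx + (0) − (0), i.e. ∫_0^3/2 f dx must equal u'(0) − u'(3/2) = 0. Indeed ∫_0^3/2 (2*cos(10*π*x/3)) dx = 0, so the data are compatible. The solution is then unique only up to an additive constant (fix it e.g. by requiring ∫_0^3/2 u dx = 0).


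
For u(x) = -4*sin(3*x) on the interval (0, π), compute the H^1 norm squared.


||u||_{H^1(0,π)}^2 = 80*π

u'(x) = -12*cos(3*x).
Expand u² and (u')² and integrate term by term on (0, π), using: for integers n ≥ 1, ∫_0^π sin²(nx) dx = ∫_0^π cos²(nx) dx = π/2; for n ≠ n', ∫_0^π sin(nx)sin(n'x) dx = ∫_0^π cos(nx)cos(n'x) dx = 0; and by product-to-sum, ∫_0^π sin(nx)cos(n'x) dx = ½∫_0^π [sin((n+n')x) + sin((n−n')x)] dx, which is 0 when n+n' is even and 2n/(n²−n'²) when n+n' is odd (it need not vanish on (0, π)).
  u² squared terms: (-4)²·∫sin(3x)² dx = 16·π/2 = 8*π.
  So ∫_0^π u² dx = 8*π.
  (u')² squared terms: (-12)²·∫cos(3x)² dx = 144·π/2 = 72*π.
  So ∫_0^π (u')² dx = 72*π.
||u||_{H^1}^2 = (8*π) + (72*π) = 80*π.


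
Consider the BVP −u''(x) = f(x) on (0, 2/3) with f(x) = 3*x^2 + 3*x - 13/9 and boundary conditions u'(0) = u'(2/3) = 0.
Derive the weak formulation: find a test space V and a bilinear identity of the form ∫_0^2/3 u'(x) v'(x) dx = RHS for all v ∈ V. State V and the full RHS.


V = H^1(0, 2/3) (no boundary constraint on v; u is determined up to an additive constant); weak form: ∫_0^2/3 u'v' dx = ∫_0^2/3 (3*x^2 + 3*x - 13/9) v dx for all v ∈ V.

Multiply both sides by a test function v and integrate from 0 to 2/3:
  ∫_0^2/3 −u''(x) v(x) dx = ∫_0^2/3 f(x) v(x) dx.
Integrate the LHS by parts once:
  ∫_0^2/3 −u'' v dx = −[u'(x) v(x)]_0^2/3 + ∫_0^2/3 u'(x) v'(x) dx.
Thus ∫_0^2/3 u'(x) v'(x) dx = ∫_0^2/3 f(x) v(x) dx + [u'(x) v(x)]_0^2/3.
Choose V so that boundary terms are either known or forced to vanish.
u has homogeneous Neumann: u'(0) = u'(2/3) = 0. So [u' v]_0^2/3 = 0·v(2/3) − 0·v(0) = 0 for any v; take V = H^1(0, 2/3).
Weak formulation: find u (satisfying any essential BC) such that ∫_0^2/3 u'(x) v'(x) dx = ∫_0^2/3 f v dx for all v ∈ V (homogeneous Neumann, so boundary terms vanish).
Substituting f(x) = 3*x^2 + 3*x - 13/9, the right-hand side is ∫_0^2/3 (3*x^2 + 3*x - 13/9) v dx.
Compatibility check (pure Neumann): taking v ≡ 1 ∈ V gives 0 = ∫_0^2/3 f dx + (0) − (0), i.e. ∫_0^2/3 f dx must equal u'(0) − u'(2/3) = 0. Indeed ∫_0^2/3 (3*x^2 + 3*x - 13/9) dx = 0, so the data are compatible. The solution is then unique only up to an additive constant (fix it e.g. by requiring ∫_0^2/3 u dx = 0).


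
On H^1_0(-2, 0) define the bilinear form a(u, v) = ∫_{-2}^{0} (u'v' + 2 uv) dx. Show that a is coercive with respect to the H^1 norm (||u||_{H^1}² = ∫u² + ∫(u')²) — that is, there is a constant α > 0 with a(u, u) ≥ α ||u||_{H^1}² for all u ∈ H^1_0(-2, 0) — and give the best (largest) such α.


α = 1

Coercivity of a(·,·) on H^1_0(-2, 0) means a(u, u) ≥ α ||u||_{H^1}² for every u ∈ H^1_0.
The interval has length L = 2, and Poincaré/coercivity depend only on L. Here a(u, u) = ∫(u')² + (2)·∫u².
Here c = 2 ≥ 1, so a(u,u) = ∫(u')² + c∫u² ≥ ∫(u')² + ∫u² = ||u||_{H^1}², i.e. α = 1 works. No larger α is possible: a(u,u) ≥ α||u||_{H^1}² means (1−α)∫(u')² ≥ (α−c)∫u², and for the modes u_n = sin(nπ(x−x₀)/L) (x₀ the left endpoint) one has ∫u_n²/∫(u_n')² = (L/(nπ))² → 0, so a(u_n,u_n)/||u_n||_{H^1}² → 1. Hence the optimal constant is α = 1.
Therefore α = 1.


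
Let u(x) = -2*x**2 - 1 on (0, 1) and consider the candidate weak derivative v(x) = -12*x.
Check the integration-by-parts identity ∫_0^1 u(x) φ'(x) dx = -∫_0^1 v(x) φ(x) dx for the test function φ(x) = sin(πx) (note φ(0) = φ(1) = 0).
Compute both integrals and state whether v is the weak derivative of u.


LHS = 4/π, RHS = 12/π. No, v is not the weak derivative of u.

u(x) = -2*x**2 - 1, classical derivative u'(x) = -4*x.
φ(x) = sin(πx), so φ'(x) = π*cos(π*x).
Note φ(0) = φ(1) = 0, so the boundary term u·φ vanishes.
LHS = ∫_0^1 u(x) φ'(x) dx = ∫_0^1 (-2*π*x^2*cos(π*x) - π*cos(π*x)) dx. Term by term:
  ∫_0^1 -π*cos(π*x) dx = 0;  ∫_0^1 -2*π*x^2*cos(π*x) dx = 4/π.
Sum: 0 + 4/π = 4/π.
So LHS = 4/π.
∫_0^1 v(x) φ(x) dx = ∫_0^1 (-12*x*sin(π*x)) dx. Term by term:
  ∫_0^1 -12*x*sin(π*x) dx = -12/π.
So RHS = -∫_0^1 v(x) φ(x) dx = 12/π.
LHS − RHS = -8/π ≠ 0, so the identity fails.
(For a valid weak derivative the identity must hold for EVERY test function, in particular this one. The failure shows v is NOT the weak derivative of u.)
Correct weak derivative would be u'(x) = -4*x.


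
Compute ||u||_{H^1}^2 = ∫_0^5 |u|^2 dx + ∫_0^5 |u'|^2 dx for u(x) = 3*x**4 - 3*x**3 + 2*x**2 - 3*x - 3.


||u||_{H^1}^2 = 199036385/84

The H^1 norm (squared) on an interval (0, L) is
  ||u||_{H^1}^2 = ∫_0^L u(x)^2 dx + ∫_0^L u'(x)^2 dx.
Compute u'(x) = 12*x**3 - 9*x**2 + 4*x - 3.
Then u(x)^2 = 9*x**8 - 18*x**7 + 21*x**6 - 30*x**5 + 4*x**4 + 6*x**3 - 3*x**2 + 18*x + 9 and u'(x)^2 = 144*x**6 - 216*x**5 + 177*x**4 - 144*x**3 + 70*x**2 - 24*x + 9.
Integrate each monomial from 0 to 5 using ∫_0^5 c·x^n dx = c·5^(n+1)/(n+1):
  ∫_0^5 u(x)^2 dx = ∫_0^5 (9*x^8 - 18*x^7 + 21*x^6 - 30*x^5 + 4*x^4 + 6*x^3 - 3*x^2 + 18*x + 9) dx. Term by term:
    ∫_0^5 9*x^8 dx = 1953125;  ∫_0^5 -18*x^7 dx = -3515625/4;  ∫_0^5 21*x^6 dx = 234375;
    ∫_0^5 -30*x^5 dx = -78125;  ∫_0^5 4*x^4 dx = 2500;  ∫_0^5 6*x^3 dx = 1875/2;
    ∫_0^5 -3*x^2 dx = -125;  ∫_0^5 18*x dx = 225;  ∫_0^5 9 dx = 45.
  Sum: 1953125 − 3515625/4 + 234375 − 78125 + 2500 + 1875/2 − 125 + 225 + 45 = 4936205/4.
  ∫_0^5 u'(x)^2 dx = ∫_0^5 (144*x^6 - 216*x^5 + 177*x^4 - 144*x^3 + 70*x^2 - 24*x + 9) dx. Term by term:
    ∫_0^5 144*x^6 dx = 11250000/7;  ∫_0^5 -216*x^5 dx = -562500;  ∫_0^5 177*x^4 dx = 110625;
    ∫_0^5 -144*x^3 dx = -22500;  ∫_0^5 70*x^2 dx = 8750/3;  ∫_0^5 -24*x dx = -300;
    ∫_0^5 9 dx = 45.
  Sum: 11250000/7 − 562500 + 110625 − 22500 + 8750/3 − 300 + 45 = 23844020/21.
Adding: ||u||_{H^1}^2 = 4936205/4 + 23844020/21 = 199036385/84.


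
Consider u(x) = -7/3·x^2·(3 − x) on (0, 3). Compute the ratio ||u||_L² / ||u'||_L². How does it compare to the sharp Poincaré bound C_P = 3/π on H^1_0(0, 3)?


||u||_L² / ||u'||_L² = 3*sqrt(14)/14 < C_P = 3/π.

u(x) = -7/3·x^2·(3 − x), so u'(x) = 7*x*(x - 2).
u(x) = -7/3·x^2·(3 − x) vanishes at x = 0 and x = 3, so u ∈ H^1_0(0, 3). Differentiate via the product rule and integrate the resulting polynomials term by term.
  ∫_0^3 u² dx = ∫_0^3 (49*x^6/9 - 98*x^5/3 + 49*x^4) dx. Term by term:
    ∫_0^3 49*x^6/9 dx = 1701;  ∫_0^3 -98*x^5/3 dx = -3969;  ∫_0^3 49*x^4 dx = 11907/5.
  Sum: 1701 − 3969 + 11907/5 = 567/5.
  ∫_0^3 (u')² dx = ∫_0^3 (49*x^4 - 196*x^3 + 196*x^2) dx. Term by term:
    ∫_0^3 49*x^4 dx = 11907/5;  ∫_0^3 -196*x^3 dx = -3969;  ∫_0^3 196*x^2 dx = 1764.
  Sum: 11907/5 − 3969 + 1764 = 882/5.
∫_0^3 u² dx = 567/5, so ||u||_L² = 9*sqrt(35)/5.
∫_0^3 (u')² dx = 882/5, so ||u'||_L² = 21*sqrt(10)/5.
Ratio ||u||_L² / ||u'||_L² = 3*sqrt(14)/14.
Sharp Poincaré constant on H^1_0(0, 3) is C_P = L/π = 3/π, achieved by sin(π/3·x).
A polynomial bump cannot attain the sharp Poincaré constant (only the first sine eigenfunction does), so the ratio is strictly less than C_P, consistent with ||u||_L² ≤ C_P ||u'||_L².


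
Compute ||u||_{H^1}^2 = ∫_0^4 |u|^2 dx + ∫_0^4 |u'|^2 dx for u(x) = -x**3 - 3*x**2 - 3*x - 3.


||u||_{H^1}^2 = 609832/35

The H^1 norm (squared) on an interval (0, L) is
  ||u||_{H^1}^2 = ∫_0^L u(x)^2 dx + ∫_0^L u'(x)^2 dx.
Compute u'(x) = -3*x**2 - 6*x - 3.
Then u(x)^2 = x**6 + 6*x**5 + 15*x**4 + 24*x**3 + 27*x**2 + 18*x + 9 and u'(x)^2 = 9*x**4 + 36*x**3 + 54*x**2 + 36*x + 9.
Integrate each monomial from 0 to 4 using ∫_0^4 c·x^n dx = c·4^(n+1)/(n+1):
  ∫_0^4 u(x)^2 dx = ∫_0^4 (x^6 + 6*x^5 + 15*x^4 + 24*x^3 + 27*x^2 + 18*x + 9) dx. Term by term:
    ∫_0^4 x^6 dx = 16384/7;  ∫_0^4 6*x^5 dx = 4096;  ∫_0^4 15*x^4 dx = 3072;
    ∫_0^4 24*x^3 dx = 1536;  ∫_0^4 27*x^2 dx = 576;  ∫_0^4 18*x dx = 144;
    ∫_0^4 9 dx = 36.
  Sum: 16384/7 + 4096 + 3072 + 1536 + 576 + 144 + 36 = 82604/7.
  ∫_0^4 u'(x)^2 dx = ∫_0^4 (9*x^4 + 36*x^3 + 54*x^2 + 36*x + 9) dx. Term by term:
    ∫_0^4 9*x^4 dx = 9216/5;  ∫_0^4 36*x^3 dx = 2304;  ∫_0^4 54*x^2 dx = 1152;
    ∫_0^4 36*x dx = 288;  ∫_0^4 9 dx = 36.
  Sum: 9216/5 + 2304 + 1152 + 288 + 36 = 28116/5.
Adding: ||u||_{H^1}^2 = 82604/7 + 28116/5 = 609832/35.
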